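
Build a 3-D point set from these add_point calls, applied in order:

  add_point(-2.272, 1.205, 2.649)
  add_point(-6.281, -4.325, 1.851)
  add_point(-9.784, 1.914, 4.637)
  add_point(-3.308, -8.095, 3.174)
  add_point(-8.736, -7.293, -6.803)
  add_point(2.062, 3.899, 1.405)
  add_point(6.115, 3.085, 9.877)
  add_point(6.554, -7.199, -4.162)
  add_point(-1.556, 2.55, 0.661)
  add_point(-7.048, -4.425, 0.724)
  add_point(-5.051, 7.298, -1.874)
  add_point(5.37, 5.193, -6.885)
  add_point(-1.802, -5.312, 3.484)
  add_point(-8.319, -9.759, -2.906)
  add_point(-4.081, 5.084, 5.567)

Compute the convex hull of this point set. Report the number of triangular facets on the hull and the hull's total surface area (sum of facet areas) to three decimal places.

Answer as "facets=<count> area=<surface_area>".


facets=14 area=894.213

9 of the 15 inputs are extreme points: [2, 3, 4, 6, 7, 10, 11, 13, 14].

Per-facet area ½‖(b−a)×(c−a)‖:
  f1: (p6, p11, p7) → 101.4354
  f2: (p4, p11, p7) → 98.1239
  f3: (p14, p6, p2) → 24.3949
  f4: (p10, p4, p2) → 69.7026
  f5: (p10, p4, p11) → 92.6712
  f6: (p10, p14, p2) → 25.6387
  f7: (p10, p6, p11) → 92.6664
  f8: (p10, p14, p6) → 37.3944
  f9: (p3, p6, p7) → 95.3963
  f10: (p3, p6, p2) → 91.7054
  f11: (p13, p4, p7) → 34.9725
  f12: (p13, p3, p7) → 49.5199
  f13: (p13, p4, p2) → 32.3558
  f14: (p13, p3, p2) → 48.2362
Σ area = 894.213

Euler characteristic 9−21+14 = 2 ✓


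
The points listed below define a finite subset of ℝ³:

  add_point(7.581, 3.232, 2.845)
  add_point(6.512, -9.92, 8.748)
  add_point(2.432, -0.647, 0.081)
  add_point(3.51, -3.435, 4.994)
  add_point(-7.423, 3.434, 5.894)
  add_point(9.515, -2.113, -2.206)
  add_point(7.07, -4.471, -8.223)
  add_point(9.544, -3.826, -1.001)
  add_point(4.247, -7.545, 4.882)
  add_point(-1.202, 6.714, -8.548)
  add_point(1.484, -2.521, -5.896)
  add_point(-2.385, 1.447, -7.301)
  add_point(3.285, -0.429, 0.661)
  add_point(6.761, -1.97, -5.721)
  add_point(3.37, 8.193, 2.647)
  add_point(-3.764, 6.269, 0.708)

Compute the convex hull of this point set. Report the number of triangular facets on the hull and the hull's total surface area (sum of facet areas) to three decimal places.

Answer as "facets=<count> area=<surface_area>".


Extreme-point indices: [0, 1, 4, 5, 6, 7, 8, 9, 10, 11, 14, 15] — 12 of 16 on the boundary.

Per-facet area ½‖(b−a)×(c−a)‖:
  f1: (p1, p14, p4) → 112.8695
  f2: (p15, p14, p4) → 24.2765
  f3: (p15, p9, p4) → 16.0322
  f4: (p15, p9, p14) → 36.7175
  f5: (p5, p9, p14) → 76.0652
  f6: (p0, p1, p7) → 49.1891
  f7: (p0, p1, p14) → 35.4371
  f8: (p0, p5, p7) → 7.8088
  f9: (p0, p5, p14) → 18.1497
  f10: (p8, p1, p4) → 32.6613
  f11: (p11, p9, p4) → 39.0574
  f12: (p11, p8, p4) → 104.4120
  f13: (p6, p1, p7) → 34.7118
  f14: (p6, p8, p1) → 23.4790
  f15: (p6, p5, p7) → 7.0478
  f16: (p6, p5, p9) → 48.0288
  f17: (p6, p11, p9) → 29.5402
  f18: (p10, p11, p8) → 26.3491
  f19: (p10, p6, p8) → 38.8082
  f20: (p10, p6, p11) → 12.6599
Σ area = 773.301

Euler characteristic 12−30+20 = 2 ✓

facets=20 area=773.301


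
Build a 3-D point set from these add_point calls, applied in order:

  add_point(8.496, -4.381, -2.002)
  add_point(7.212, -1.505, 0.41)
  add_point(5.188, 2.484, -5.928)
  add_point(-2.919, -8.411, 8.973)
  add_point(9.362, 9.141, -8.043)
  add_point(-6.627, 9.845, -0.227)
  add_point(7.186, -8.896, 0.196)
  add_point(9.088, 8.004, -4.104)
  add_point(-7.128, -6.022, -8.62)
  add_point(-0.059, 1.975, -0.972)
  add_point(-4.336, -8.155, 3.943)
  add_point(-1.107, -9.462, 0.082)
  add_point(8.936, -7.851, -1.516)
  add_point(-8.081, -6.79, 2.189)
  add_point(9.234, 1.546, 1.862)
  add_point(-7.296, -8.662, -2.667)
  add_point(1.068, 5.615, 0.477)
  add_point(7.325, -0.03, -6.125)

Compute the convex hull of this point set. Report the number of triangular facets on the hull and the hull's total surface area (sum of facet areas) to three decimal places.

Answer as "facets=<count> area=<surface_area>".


Extreme-point indices: [3, 4, 5, 6, 7, 8, 11, 12, 13, 14, 15, 17] — 12 of 18 on the boundary.

Facet areas (half cross-product norm):
  f1: (p8, p5, p13) → 89.5322
  f2: (p8, p5, p4) → 156.1776
  f3: (p3, p5, p13) → 70.9750
  f4: (p14, p3, p5) → 147.9212
  f5: (p7, p5, p4) → 32.3067
  f6: (p7, p14, p4) → 9.4423
  f7: (p7, p14, p5) → 71.4831
  f8: (p15, p3, p13) → 18.8233
  f9: (p15, p11, p3) → 30.5225
  f10: (p15, p8, p13) → 12.1947
  f11: (p15, p11, p8) → 20.4283
  f12: (p12, p14, p4) → 59.3931
  f13: (p6, p11, p3) → 37.3701
  f14: (p6, p14, p3) → 72.1253
  f15: (p6, p12, p14) → 13.0994
  f16: (p6, p11, p8) → 39.2347
  f17: (p6, p12, p8) → 22.4311
  f18: (p17, p8, p4) → 64.6916
  f19: (p17, p12, p4) → 21.4600
  f20: (p17, p12, p8) → 72.7877
Σ area = 1062.400

Euler: V−E+F = 12−30+20 = 2.

facets=20 area=1062.400


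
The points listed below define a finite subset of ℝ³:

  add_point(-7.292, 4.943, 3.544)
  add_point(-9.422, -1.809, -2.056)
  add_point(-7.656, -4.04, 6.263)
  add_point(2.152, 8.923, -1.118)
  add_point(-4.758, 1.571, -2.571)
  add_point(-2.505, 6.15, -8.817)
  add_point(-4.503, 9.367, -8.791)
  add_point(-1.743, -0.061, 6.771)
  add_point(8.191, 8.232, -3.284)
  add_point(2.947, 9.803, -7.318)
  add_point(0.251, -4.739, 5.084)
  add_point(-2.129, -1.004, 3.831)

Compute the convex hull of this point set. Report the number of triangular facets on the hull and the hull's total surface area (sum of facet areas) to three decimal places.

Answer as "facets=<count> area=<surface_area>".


Extreme-point indices: [0, 1, 2, 3, 5, 6, 7, 8, 9, 10] — 10 of 12 on the boundary.

Area of each hull facet:
  f1: (p7, p10, p8) → 43.8895
  f2: (p5, p10, p1) → 77.4671
  f3: (p5, p10, p8) → 100.8646
  f4: (p2, p10, p1) → 35.1622
  f5: (p2, p7, p10) → 18.7520
  f6: (p2, p0, p1) → 35.5460
  f7: (p2, p0, p7) → 28.1544
  f8: (p3, p7, p8) → 36.7437
  f9: (p3, p0, p7) → 44.9810
  f10: (p6, p3, p0) → 55.8162
  f11: (p6, p0, p1) → 58.1388
  f12: (p6, p5, p1) → 22.9973
  f13: (p9, p3, p8) → 18.3617
  f14: (p9, p6, p3) → 23.9667
  f15: (p9, p5, p8) → 17.7505
  f16: (p9, p6, p5) → 12.7387
Σ area = 631.330

Euler characteristic 10−24+16 = 2 ✓

facets=16 area=631.330


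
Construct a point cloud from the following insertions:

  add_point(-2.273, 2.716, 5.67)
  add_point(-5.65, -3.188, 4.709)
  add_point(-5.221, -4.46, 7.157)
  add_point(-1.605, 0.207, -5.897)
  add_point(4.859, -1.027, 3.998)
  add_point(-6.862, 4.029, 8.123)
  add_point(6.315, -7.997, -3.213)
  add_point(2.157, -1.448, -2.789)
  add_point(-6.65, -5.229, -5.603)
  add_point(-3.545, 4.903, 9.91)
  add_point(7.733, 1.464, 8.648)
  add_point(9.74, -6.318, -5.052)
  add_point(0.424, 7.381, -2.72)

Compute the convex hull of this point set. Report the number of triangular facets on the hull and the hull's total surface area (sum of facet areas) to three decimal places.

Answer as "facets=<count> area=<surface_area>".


Points on the hull: [2, 3, 5, 6, 8, 9, 10, 11, 12] (9 of 13).

Facet areas (half cross-product norm):
  f1: (p3, p12, p11) → 52.0835
  f2: (p10, p12, p11) → 107.1001
  f3: (p8, p3, p11) → 47.4662
  f4: (p8, p12, p5) → 94.3724
  f5: (p8, p3, p12) → 17.9243
  f6: (p9, p12, p5) → 25.7946
  f7: (p9, p10, p12) → 75.4750
  f8: (p2, p8, p5) → 55.3405
  f9: (p2, p9, p5) → 16.7226
  f10: (p2, p9, p10) → 58.1083
  f11: (p6, p8, p11) → 22.3800
  f12: (p6, p2, p8) → 83.4033
  f13: (p6, p10, p11) → 32.2593
  f14: (p6, p2, p10) → 98.9293
Σ area = 787.359

Check V−E+F: 9 − 21 + 14 = 2.

facets=14 area=787.359


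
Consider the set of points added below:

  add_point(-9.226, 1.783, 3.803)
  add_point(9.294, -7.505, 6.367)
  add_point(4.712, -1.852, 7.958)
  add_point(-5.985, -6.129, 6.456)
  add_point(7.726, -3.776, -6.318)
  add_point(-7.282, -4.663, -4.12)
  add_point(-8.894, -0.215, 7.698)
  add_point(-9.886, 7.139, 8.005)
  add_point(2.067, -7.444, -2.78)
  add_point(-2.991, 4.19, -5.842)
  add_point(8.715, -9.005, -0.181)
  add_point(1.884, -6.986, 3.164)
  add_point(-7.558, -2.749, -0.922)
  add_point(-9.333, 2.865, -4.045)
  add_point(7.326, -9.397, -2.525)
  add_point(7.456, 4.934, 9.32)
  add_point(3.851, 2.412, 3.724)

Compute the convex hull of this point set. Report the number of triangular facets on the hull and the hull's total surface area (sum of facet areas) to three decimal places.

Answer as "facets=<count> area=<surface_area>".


facets=22 area=1038.056

Hull vertices (13/17): indices [0, 1, 2, 3, 4, 5, 6, 7, 9, 10, 13, 14, 15].

Per-facet area ½‖(b−a)×(c−a)‖:
  f1: (p4, p15, p1) → 85.7825
  f2: (p6, p15, p7) → 62.9733
  f3: (p9, p5, p4) → 65.6645
  f4: (p9, p15, p7) → 127.0601
  f5: (p9, p4, p15) → 112.7642
  f6: (p14, p5, p4) → 50.6924
  f7: (p2, p15, p1) → 23.9486
  f8: (p2, p6, p15) → 49.2645
  f9: (p0, p6, p7) → 14.7642
  f10: (p13, p9, p7) → 41.9029
  f11: (p13, p9, p5) → 26.1832
  f12: (p13, p0, p7) → 23.4598
  f13: (p13, p6, p5) → 45.9522
  f14: (p13, p0, p6) → 5.8369
  f15: (p10, p4, p1) → 21.8881
  f16: (p10, p14, p4) → 8.8323
  f17: (p3, p2, p1) → 41.7878
  f18: (p3, p2, p6) → 38.9086
  f19: (p3, p6, p5) → 36.0658
  f20: (p3, p10, p1) → 51.6258
  f21: (p3, p10, p14) → 22.4716
  f22: (p3, p14, p5) → 80.2261
Σ area = 1038.056

Euler characteristic 13−33+22 = 2 ✓


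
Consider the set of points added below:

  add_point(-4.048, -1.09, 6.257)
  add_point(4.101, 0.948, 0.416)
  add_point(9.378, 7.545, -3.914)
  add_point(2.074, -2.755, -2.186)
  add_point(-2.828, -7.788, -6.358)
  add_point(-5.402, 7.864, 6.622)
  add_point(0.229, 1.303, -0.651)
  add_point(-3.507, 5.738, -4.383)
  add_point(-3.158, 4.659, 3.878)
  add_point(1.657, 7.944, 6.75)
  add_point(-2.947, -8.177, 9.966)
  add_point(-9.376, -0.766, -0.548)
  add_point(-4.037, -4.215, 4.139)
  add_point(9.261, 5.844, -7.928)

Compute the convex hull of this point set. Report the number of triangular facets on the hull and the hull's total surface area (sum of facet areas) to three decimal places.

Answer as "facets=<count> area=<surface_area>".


facets=14 area=862.383

9 of the 14 inputs are extreme points: [2, 3, 4, 5, 7, 9, 10, 11, 13].

Triangle areas on the boundary:
  f1: (p9, p10, p2) → 107.8654
  f2: (p4, p10, p11) → 78.9812
  f3: (p7, p4, p11) → 53.1310
  f4: (p13, p10, p2) → 51.2266
  f5: (p13, p7, p2) → 28.2053
  f6: (p13, p7, p4) → 90.4015
  f7: (p5, p9, p2) → 38.1735
  f8: (p5, p7, p2) → 73.5976
  f9: (p5, p7, p11) → 50.6401
  f10: (p5, p9, p10) → 57.9098
  f11: (p5, p10, p11) → 83.5639
  f12: (p3, p4, p10) → 58.1034
  f13: (p3, p13, p10) → 46.9644
  f14: (p3, p13, p4) → 43.6198
Σ area = 862.383

Euler characteristic 9−21+14 = 2 ✓


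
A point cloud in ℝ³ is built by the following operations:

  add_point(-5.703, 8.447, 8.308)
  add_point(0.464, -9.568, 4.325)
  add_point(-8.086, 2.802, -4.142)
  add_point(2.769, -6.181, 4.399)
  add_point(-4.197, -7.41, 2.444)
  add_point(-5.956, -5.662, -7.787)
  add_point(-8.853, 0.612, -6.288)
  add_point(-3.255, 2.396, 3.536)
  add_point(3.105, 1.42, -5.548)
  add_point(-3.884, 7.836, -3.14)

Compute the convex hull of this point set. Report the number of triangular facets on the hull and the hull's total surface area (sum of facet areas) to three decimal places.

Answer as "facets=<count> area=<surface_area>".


9 of the 10 inputs are extreme points: [0, 1, 2, 3, 4, 5, 6, 8, 9].

Area of each hull facet:
  f1: (p5, p8, p6) → 39.9997
  f2: (p5, p1, p8) → 78.3718
  f3: (p9, p8, p6) → 44.5711
  f4: (p9, p0, p8) → 52.3346
  f5: (p4, p0, p6) → 99.8264
  f6: (p4, p0, p1) → 43.8958
  f7: (p4, p5, p6) → 37.2187
  f8: (p4, p5, p1) → 24.1941
  f9: (p3, p1, p8) → 22.1837
  f10: (p3, p0, p8) → 102.9404
  f11: (p3, p0, p1) → 32.1557
  f12: (p2, p0, p6) → 7.9061
  f13: (p2, p9, p6) → 6.5323
  f14: (p2, p9, p0) → 38.3442
Σ area = 630.475

Check V−E+F: 9 − 21 + 14 = 2.

facets=14 area=630.475


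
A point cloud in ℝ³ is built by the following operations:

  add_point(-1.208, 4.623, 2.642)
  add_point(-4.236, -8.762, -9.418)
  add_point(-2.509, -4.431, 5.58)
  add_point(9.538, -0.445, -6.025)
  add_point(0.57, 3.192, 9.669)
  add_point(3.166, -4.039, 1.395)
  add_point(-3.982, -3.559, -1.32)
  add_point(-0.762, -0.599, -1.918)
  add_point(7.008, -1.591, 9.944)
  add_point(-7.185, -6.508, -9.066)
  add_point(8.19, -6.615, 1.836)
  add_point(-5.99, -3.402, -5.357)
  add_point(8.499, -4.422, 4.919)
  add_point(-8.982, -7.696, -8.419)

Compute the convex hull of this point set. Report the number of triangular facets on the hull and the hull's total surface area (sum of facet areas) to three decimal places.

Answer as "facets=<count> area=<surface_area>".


Hull vertices (11/14): indices [0, 1, 2, 3, 4, 8, 9, 10, 11, 12, 13].

Per-facet area ½‖(b−a)×(c−a)‖:
  f1: (p9, p0, p3) → 117.6843
  f2: (p2, p10, p8) → 48.4679
  f3: (p12, p8, p3) → 26.4549
  f4: (p12, p10, p3) → 18.4346
  f5: (p12, p10, p8) → 3.8809
  f6: (p11, p0, p13) → 6.9634
  f7: (p11, p9, p13) → 5.3341
  f8: (p11, p9, p0) → 5.4493
  f9: (p1, p10, p3) → 80.0442
  f10: (p1, p9, p3) → 28.8589
  f11: (p1, p9, p13) → 3.9436
  f12: (p1, p2, p13) → 38.5772
  f13: (p1, p2, p10) → 87.5357
  f14: (p4, p2, p8) → 36.0172
  f15: (p4, p0, p3) → 51.5093
  f16: (p4, p8, p3) → 64.9584
  f17: (p4, p0, p13) → 56.5633
  f18: (p4, p2, p13) → 51.3256
Σ area = 732.003

Euler: V−E+F = 11−27+18 = 2.

facets=18 area=732.003


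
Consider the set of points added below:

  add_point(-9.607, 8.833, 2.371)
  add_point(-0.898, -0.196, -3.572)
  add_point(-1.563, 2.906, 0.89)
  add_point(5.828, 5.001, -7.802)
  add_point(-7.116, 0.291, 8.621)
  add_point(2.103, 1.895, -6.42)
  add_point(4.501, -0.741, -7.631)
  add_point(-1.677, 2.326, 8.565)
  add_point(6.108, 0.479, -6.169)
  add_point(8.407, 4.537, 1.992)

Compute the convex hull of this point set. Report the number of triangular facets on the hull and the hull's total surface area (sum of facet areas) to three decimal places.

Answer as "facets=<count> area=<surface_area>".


facets=14 area=523.064

Extreme-point indices: [0, 1, 3, 4, 5, 6, 7, 8, 9] — 9 of 10 on the boundary.

Triangle areas on the boundary:
  f1: (p3, p9, p0) → 91.1943
  f2: (p7, p9, p0) → 72.2648
  f3: (p7, p4, p0) → 31.5046
  f4: (p7, p6, p4) → 49.1234
  f5: (p1, p4, p0) → 68.8809
  f6: (p1, p6, p4) → 20.4329
  f7: (p5, p3, p0) → 37.1019
  f8: (p5, p3, p6) → 9.4130
  f9: (p5, p1, p0) → 29.8161
  f10: (p5, p1, p6) → 8.3375
  f11: (p8, p3, p9) → 22.5282
  f12: (p8, p3, p6) → 5.8484
  f13: (p8, p7, p9) → 56.5068
  f14: (p8, p7, p6) → 20.1114
Σ area = 523.064

Euler: V−E+F = 9−21+14 = 2.


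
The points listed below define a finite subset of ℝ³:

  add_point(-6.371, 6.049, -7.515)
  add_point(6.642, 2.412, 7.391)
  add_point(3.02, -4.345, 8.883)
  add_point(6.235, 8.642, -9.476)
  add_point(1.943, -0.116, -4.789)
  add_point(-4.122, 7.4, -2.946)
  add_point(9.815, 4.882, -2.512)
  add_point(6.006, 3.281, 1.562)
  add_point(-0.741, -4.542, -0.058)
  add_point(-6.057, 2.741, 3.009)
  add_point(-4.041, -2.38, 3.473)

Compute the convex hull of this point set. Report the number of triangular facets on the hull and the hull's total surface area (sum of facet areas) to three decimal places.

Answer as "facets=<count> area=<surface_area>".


facets=16 area=655.965

Points on the hull: [0, 1, 2, 3, 4, 5, 6, 8, 9, 10] (10 of 11).

Facet areas (half cross-product norm):
  f1: (p2, p8, p6) → 68.9742
  f2: (p1, p2, p6) → 35.7890
  f3: (p3, p1, p6) → 32.1902
  f4: (p10, p8, p0) → 36.6137
  f5: (p10, p2, p8) → 23.7432
  f6: (p4, p8, p6) → 29.4786
  f7: (p4, p3, p6) → 39.7309
  f8: (p4, p8, p0) → 36.4498
  f9: (p4, p3, p0) → 55.7848
  f10: (p5, p3, p0) → 32.3282
  f11: (p5, p3, p1) → 94.9618
  f12: (p9, p1, p2) → 49.0637
  f13: (p9, p10, p2) → 21.2884
  f14: (p9, p5, p1) → 52.4164
  f15: (p9, p10, p0) → 28.3328
  f16: (p9, p5, p0) → 18.8186
Σ area = 655.965

Check V−E+F: 10 − 24 + 16 = 2.


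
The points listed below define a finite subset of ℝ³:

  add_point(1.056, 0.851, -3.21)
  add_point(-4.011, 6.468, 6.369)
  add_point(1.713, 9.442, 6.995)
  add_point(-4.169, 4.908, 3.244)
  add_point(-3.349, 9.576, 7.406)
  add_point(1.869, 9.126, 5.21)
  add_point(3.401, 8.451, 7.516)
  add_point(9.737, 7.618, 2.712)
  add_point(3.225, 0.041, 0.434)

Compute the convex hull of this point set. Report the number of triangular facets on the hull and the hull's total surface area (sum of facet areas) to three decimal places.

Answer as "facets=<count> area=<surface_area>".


Extreme-point indices: [0, 1, 2, 3, 4, 5, 6, 7, 8] — 9 of 9 on the boundary.

Triangle areas on the boundary:
  f1: (p0, p8, p3) → 19.4478
  f2: (p0, p8, p7) → 20.5667
  f3: (p6, p8, p7) → 39.1646
  f4: (p4, p0, p3) → 20.4614
  f5: (p2, p6, p7) → 6.7254
  f6: (p2, p4, p6) → 2.9270
  f7: (p1, p8, p3) → 14.3456
  f8: (p1, p4, p3) → 4.1668
  f9: (p1, p6, p8) → 40.6073
  f10: (p1, p4, p6) → 11.4256
  f11: (p5, p2, p7) → 6.9846
  f12: (p5, p2, p4) → 4.5550
  f13: (p5, p0, p7) → 47.7646
  f14: (p5, p4, p0) → 32.3783
Σ area = 271.521

Check V−E+F: 9 − 21 + 14 = 2.

facets=14 area=271.521


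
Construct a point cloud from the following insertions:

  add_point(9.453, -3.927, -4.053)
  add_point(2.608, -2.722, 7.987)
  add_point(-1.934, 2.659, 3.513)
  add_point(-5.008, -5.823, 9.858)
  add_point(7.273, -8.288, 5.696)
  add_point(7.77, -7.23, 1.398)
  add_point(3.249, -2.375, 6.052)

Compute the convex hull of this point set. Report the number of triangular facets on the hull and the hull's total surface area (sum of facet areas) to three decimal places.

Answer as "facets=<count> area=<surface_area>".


facets=10 area=318.251

Extreme-point indices: [0, 1, 2, 3, 4, 5, 6] — 7 of 7 on the boundary.

Per-facet area ½‖(b−a)×(c−a)‖:
  f1: (p2, p0, p3) → 82.5797
  f2: (p1, p2, p3) → 34.8539
  f3: (p1, p4, p3) → 30.0651
  f4: (p1, p4, p0) → 41.2989
  f5: (p5, p0, p3) → 39.7677
  f6: (p5, p4, p3) → 27.3822
  f7: (p5, p4, p0) → 4.7838
  f8: (p6, p2, p0) → 45.2295
  f9: (p6, p1, p0) → 4.5507
  f10: (p6, p1, p2) → 7.7399
Σ area = 318.251

Euler characteristic 7−15+10 = 2 ✓


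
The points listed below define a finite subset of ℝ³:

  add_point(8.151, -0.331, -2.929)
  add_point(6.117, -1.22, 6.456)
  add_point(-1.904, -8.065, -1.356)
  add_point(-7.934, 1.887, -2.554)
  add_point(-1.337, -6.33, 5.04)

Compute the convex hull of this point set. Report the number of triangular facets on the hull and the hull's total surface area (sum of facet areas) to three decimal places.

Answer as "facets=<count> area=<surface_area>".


5 of the 5 inputs are extreme points: [0, 1, 2, 3, 4].

Area of each hull facet:
  f1: (p2, p0, p3) → 74.2063
  f2: (p1, p0, p3) → 76.4194
  f3: (p1, p2, p0) → 57.9328
  f4: (p4, p2, p3) → 38.7800
  f5: (p4, p1, p3) → 58.7274
  f6: (p4, p1, p2) → 28.3348
Σ area = 334.401

Euler: V−E+F = 5−9+6 = 2.

facets=6 area=334.401


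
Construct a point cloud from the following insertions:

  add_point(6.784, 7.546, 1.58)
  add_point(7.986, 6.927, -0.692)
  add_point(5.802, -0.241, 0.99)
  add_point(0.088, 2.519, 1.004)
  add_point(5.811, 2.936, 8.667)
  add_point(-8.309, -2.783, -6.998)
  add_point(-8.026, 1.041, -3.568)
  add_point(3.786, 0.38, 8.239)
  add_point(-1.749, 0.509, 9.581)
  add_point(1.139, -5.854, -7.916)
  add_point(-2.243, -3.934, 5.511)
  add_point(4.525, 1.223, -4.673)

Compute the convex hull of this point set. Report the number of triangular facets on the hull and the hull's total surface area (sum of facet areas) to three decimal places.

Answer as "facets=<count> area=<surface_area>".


Points on the hull: [0, 1, 2, 4, 5, 6, 7, 8, 9, 10, 11] (11 of 12).

Facet areas (half cross-product norm):
  f1: (p11, p1, p5) → 36.6790
  f2: (p11, p9, p5) → 42.1910
  f3: (p11, p9, p1) → 5.6021
  f4: (p6, p1, p5) → 40.4968
  f5: (p10, p9, p5) → 65.0636
  f6: (p10, p6, p5) → 29.7188
  f7: (p10, p6, p8) → 34.7353
  f8: (p2, p9, p1) → 40.5055
  f9: (p2, p4, p1) → 31.5187
  f10: (p0, p6, p1) → 22.4157
  f11: (p0, p6, p8) → 95.5850
  f12: (p0, p4, p1) → 8.6368
  f13: (p0, p4, p8) → 31.6241
  f14: (p7, p4, p8) → 7.8242
  f15: (p7, p10, p8) → 17.1411
  f16: (p7, p2, p4) → 12.4114
  f17: (p7, p10, p9) → 53.8342
  f18: (p7, p2, p9) → 32.0811
Σ area = 608.064

Euler: V−E+F = 11−27+18 = 2.

facets=18 area=608.064


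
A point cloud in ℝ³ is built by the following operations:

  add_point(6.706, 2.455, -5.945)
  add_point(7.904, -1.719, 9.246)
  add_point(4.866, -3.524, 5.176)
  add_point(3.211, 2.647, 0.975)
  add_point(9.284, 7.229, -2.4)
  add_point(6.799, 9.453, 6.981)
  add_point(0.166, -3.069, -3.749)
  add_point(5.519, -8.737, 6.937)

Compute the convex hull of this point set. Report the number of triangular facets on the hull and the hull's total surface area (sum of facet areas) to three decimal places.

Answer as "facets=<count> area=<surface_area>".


facets=12 area=452.333

Extreme-point indices: [0, 1, 2, 3, 4, 5, 6, 7] — 8 of 8 on the boundary.

Per-facet area ½‖(b−a)×(c−a)‖:
  f1: (p0, p4, p6) → 22.4967
  f2: (p0, p7, p6) → 57.6108
  f3: (p0, p7, p4) → 55.1678
  f4: (p3, p4, p6) → 30.1047
  f5: (p3, p5, p6) → 1.2831
  f6: (p3, p5, p4) → 37.1795
  f7: (p2, p7, p6) → 25.8968
  f8: (p2, p5, p6) → 66.1628
  f9: (p2, p5, p7) → 18.6408
  f10: (p1, p7, p4) → 53.8023
  f11: (p1, p5, p4) → 56.9241
  f12: (p1, p5, p7) → 27.0634
Σ area = 452.333

Euler characteristic 8−18+12 = 2 ✓


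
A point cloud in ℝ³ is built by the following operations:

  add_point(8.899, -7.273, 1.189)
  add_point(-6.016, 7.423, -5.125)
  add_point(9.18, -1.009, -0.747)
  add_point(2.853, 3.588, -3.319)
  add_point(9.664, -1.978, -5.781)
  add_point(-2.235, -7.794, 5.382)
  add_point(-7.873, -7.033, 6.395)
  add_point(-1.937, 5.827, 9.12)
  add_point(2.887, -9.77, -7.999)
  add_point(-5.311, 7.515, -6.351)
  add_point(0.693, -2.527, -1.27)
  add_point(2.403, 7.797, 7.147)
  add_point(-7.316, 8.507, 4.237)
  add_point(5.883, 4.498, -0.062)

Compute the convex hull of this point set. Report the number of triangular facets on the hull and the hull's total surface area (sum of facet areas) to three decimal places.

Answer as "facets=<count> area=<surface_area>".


Hull vertices (12/14): indices [0, 1, 2, 4, 5, 6, 7, 8, 9, 11, 12, 13].

Area of each hull facet:
  f1: (p7, p12, p6) → 55.5835
  f2: (p8, p9, p6) → 155.3058
  f3: (p8, p9, p4) → 92.5737
  f4: (p8, p0, p4) → 43.7407
  f5: (p1, p12, p6) → 74.6506
  f6: (p1, p9, p6) → 10.1518
  f7: (p1, p9, p12) → 2.7678
  f8: (p11, p0, p7) → 44.7360
  f9: (p11, p7, p12) → 19.5218
  f10: (p11, p9, p12) → 54.7723
  f11: (p5, p8, p6) → 35.5491
  f12: (p5, p8, p0) → 65.3826
  f13: (p5, p7, p6) → 40.3402
  f14: (p5, p0, p7) → 84.0809
  f15: (p2, p0, p4) → 16.7877
  f16: (p2, p11, p0) → 40.4936
  f17: (p13, p11, p9) → 57.0698
  f18: (p13, p9, p4) → 60.8310
  f19: (p13, p2, p4) → 15.7877
  f20: (p13, p2, p11) → 21.9530
Σ area = 992.080

Euler: V−E+F = 12−30+20 = 2.

facets=20 area=992.080


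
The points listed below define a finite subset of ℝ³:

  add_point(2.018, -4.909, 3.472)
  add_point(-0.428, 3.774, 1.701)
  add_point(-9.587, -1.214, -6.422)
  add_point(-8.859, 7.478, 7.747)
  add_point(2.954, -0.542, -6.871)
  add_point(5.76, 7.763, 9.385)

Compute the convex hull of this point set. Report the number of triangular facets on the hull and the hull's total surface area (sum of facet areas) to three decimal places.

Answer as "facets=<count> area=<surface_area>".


5 of the 6 inputs are extreme points: [0, 2, 3, 4, 5].

Per-facet area ½‖(b−a)×(c−a)‖:
  f1: (p4, p0, p2) → 70.1285
  f2: (p4, p0, p5) → 81.5339
  f3: (p3, p0, p2) → 116.8195
  f4: (p3, p0, p5) → 100.9185
  f5: (p3, p4, p2) → 104.4598
  f6: (p3, p4, p5) → 131.2821
Σ area = 605.142

Euler: V−E+F = 5−9+6 = 2.

facets=6 area=605.142


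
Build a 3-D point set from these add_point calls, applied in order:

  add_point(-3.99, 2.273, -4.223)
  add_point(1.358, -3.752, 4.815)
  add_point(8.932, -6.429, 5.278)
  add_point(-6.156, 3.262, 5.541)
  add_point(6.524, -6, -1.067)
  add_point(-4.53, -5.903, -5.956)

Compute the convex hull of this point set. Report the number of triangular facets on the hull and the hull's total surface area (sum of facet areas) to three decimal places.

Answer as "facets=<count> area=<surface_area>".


Hull vertices (6/6): indices [0, 1, 2, 3, 4, 5].

Triangle areas on the boundary:
  f1: (p0, p2, p3) → 87.2878
  f2: (p0, p5, p3) → 40.3624
  f3: (p4, p5, p2) → 29.2788
  f4: (p4, p0, p2) → 39.8334
  f5: (p4, p0, p5) → 50.1538
  f6: (p1, p2, p3) → 17.2999
  f7: (p1, p5, p3) → 63.3169
  f8: (p1, p5, p2) → 45.0975
Σ area = 372.630

Check V−E+F: 6 − 12 + 8 = 2.

facets=8 area=372.630


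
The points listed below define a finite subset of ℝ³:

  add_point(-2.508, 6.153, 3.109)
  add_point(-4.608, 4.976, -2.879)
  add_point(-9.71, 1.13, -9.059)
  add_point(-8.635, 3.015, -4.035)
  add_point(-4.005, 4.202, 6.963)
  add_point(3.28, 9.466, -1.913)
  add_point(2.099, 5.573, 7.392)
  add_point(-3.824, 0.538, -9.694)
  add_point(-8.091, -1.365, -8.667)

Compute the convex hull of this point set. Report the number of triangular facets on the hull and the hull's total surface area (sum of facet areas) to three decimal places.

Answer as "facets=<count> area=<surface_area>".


Hull vertices (8/9): indices [0, 2, 3, 4, 5, 6, 7, 8].

Area of each hull facet:
  f1: (p7, p5, p2) → 37.9257
  f2: (p6, p7, p5) → 68.5815
  f3: (p3, p5, p2) → 33.0287
  f4: (p0, p6, p5) → 26.3192
  f5: (p0, p4, p6) → 13.4039
  f6: (p0, p3, p5) → 41.1104
  f7: (p0, p3, p4) → 21.8366
  f8: (p8, p6, p7) → 44.0561
  f9: (p8, p4, p6) → 49.8466
  f10: (p8, p7, p2) → 7.1214
  f11: (p8, p3, p2) → 8.1938
  f12: (p8, p3, p4) → 27.4372
Σ area = 378.861

Check V−E+F: 8 − 18 + 12 = 2.

facets=12 area=378.861


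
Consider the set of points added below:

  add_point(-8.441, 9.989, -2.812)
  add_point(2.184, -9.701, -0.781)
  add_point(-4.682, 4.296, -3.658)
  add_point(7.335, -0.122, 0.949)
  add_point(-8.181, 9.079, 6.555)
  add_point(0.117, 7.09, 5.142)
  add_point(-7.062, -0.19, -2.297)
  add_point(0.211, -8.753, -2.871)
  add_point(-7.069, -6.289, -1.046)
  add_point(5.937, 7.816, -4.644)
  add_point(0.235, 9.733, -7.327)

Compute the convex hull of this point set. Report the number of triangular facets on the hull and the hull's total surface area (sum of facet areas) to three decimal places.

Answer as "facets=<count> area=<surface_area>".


10 of the 11 inputs are extreme points: [0, 1, 3, 4, 5, 6, 7, 8, 9, 10].

Area of each hull facet:
  f1: (p10, p4, p0) → 41.5340
  f2: (p8, p4, p0) → 75.7032
  f3: (p8, p4, p1) → 79.1277
  f4: (p9, p1, p3) → 45.2029
  f5: (p9, p10, p4) → 53.2974
  f6: (p6, p10, p0) → 49.9390
  f7: (p6, p8, p0) → 6.4605
  f8: (p6, p8, p10) → 24.4476
  f9: (p7, p9, p1) → 26.3526
  f10: (p7, p9, p10) → 57.9974
  f11: (p7, p8, p1) → 10.0689
  f12: (p7, p8, p10) → 72.7603
  f13: (p5, p9, p3) → 49.4636
  f14: (p5, p9, p4) → 38.9095
  f15: (p5, p1, p3) → 57.5023
  f16: (p5, p4, p1) → 71.7013
Σ area = 760.468

Check V−E+F: 10 − 24 + 16 = 2.

facets=16 area=760.468


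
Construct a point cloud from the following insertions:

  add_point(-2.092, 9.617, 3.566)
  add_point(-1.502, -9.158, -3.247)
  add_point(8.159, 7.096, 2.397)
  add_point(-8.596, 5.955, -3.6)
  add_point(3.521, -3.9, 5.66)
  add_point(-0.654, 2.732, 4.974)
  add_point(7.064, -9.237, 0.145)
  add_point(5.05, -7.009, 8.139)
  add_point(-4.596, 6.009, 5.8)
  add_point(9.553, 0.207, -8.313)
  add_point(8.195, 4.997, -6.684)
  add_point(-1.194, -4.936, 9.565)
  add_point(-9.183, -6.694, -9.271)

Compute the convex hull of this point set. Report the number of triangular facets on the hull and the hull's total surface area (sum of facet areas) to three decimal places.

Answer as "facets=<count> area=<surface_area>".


facets=18 area=1104.488

Extreme-point indices: [0, 1, 2, 3, 6, 7, 8, 9, 10, 11, 12] — 11 of 13 on the boundary.

Triangle areas on the boundary:
  f1: (p6, p9, p12) → 118.2624
  f2: (p1, p11, p12) → 58.4664
  f3: (p1, p6, p12) → 16.8453
  f4: (p2, p6, p9) → 81.4741
  f5: (p10, p3, p0) → 77.9629
  f6: (p10, p2, p9) → 21.0007
  f7: (p10, p2, p0) → 48.8227
  f8: (p10, p9, p12) → 52.1562
  f9: (p10, p3, p12) → 118.2064
  f10: (p8, p3, p0) → 24.5834
  f11: (p8, p2, p0) → 24.3449
  f12: (p8, p2, p11) → 79.3514
  f13: (p8, p11, p12) → 117.4290
  f14: (p8, p3, p12) → 65.0309
  f15: (p7, p1, p11) → 43.6493
  f16: (p7, p1, p6) → 39.0402
  f17: (p7, p2, p11) → 52.3107
  f18: (p7, p2, p6) → 65.5506
Σ area = 1104.488

Check V−E+F: 11 − 27 + 18 = 2.


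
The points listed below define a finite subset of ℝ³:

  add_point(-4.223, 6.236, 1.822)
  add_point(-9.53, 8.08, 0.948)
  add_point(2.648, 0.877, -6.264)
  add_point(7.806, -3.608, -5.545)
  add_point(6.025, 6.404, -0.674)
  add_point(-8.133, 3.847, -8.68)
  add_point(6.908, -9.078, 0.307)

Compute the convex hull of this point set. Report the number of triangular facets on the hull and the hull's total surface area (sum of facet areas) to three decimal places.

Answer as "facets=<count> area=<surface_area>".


Points on the hull: [0, 1, 2, 3, 4, 5, 6] (7 of 7).

Area of each hull facet:
  f1: (p5, p6, p1) → 115.3762
  f2: (p5, p6, p3) → 68.4618
  f3: (p4, p6, p3) → 43.7391
  f4: (p4, p5, p1) → 80.4272
  f5: (p0, p6, p1) → 32.6631
  f6: (p0, p4, p1) → 15.0369
  f7: (p0, p4, p6) → 81.9310
  f8: (p2, p5, p3) → 17.2416
  f9: (p2, p4, p3) → 29.3536
  f10: (p2, p4, p5) → 45.9861
Σ area = 530.217

Check V−E+F: 7 − 15 + 10 = 2.

facets=10 area=530.217


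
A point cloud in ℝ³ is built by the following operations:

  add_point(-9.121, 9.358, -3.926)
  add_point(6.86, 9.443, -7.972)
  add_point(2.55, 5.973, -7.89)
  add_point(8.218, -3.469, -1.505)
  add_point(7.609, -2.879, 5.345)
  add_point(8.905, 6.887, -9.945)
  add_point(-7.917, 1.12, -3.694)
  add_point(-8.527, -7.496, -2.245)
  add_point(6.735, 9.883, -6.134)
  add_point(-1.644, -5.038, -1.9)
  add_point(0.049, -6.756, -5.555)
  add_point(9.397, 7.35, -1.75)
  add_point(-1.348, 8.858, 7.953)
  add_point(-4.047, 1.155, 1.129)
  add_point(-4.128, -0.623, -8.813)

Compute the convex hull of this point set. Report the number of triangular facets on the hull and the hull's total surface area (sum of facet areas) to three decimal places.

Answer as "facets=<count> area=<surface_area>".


Points on the hull: [0, 1, 3, 4, 5, 7, 8, 10, 11, 12, 14] (11 of 15).

Facet areas (half cross-product norm):
  f1: (p12, p7, p0) → 119.2358
  f2: (p4, p12, p11) → 84.0197
  f3: (p4, p12, p7) → 133.5032
  f4: (p8, p5, p11) → 15.0986
  f5: (p8, p12, p0) → 102.9654
  f6: (p8, p12, p11) → 41.3240
  f7: (p14, p7, p0) → 63.3955
  f8: (p14, p5, p0) → 91.8635
  f9: (p3, p4, p11) → 37.5155
  f10: (p3, p5, p11) → 44.7201
  f11: (p1, p5, p0) → 24.1560
  f12: (p1, p8, p0) → 14.8885
  f13: (p1, p8, p5) → 2.6143
  f14: (p10, p14, p5) → 61.0775
  f15: (p10, p3, p5) → 64.7703
  f16: (p10, p14, p7) → 35.9360
  f17: (p10, p4, p7) → 61.7338
  f18: (p10, p3, p4) → 31.0845
Σ area = 1029.902

Euler: V−E+F = 11−27+18 = 2.

facets=18 area=1029.902


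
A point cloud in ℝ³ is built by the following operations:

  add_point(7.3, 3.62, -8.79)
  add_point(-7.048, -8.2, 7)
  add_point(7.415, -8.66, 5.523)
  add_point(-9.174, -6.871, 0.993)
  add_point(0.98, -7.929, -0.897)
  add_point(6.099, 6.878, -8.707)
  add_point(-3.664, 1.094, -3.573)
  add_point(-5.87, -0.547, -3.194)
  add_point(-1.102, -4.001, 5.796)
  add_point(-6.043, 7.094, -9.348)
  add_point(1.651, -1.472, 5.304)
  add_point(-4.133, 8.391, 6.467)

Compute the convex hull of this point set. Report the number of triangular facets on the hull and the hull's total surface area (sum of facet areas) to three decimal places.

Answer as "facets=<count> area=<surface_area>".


facets=12 area=959.588

Points on the hull: [0, 1, 2, 3, 4, 5, 9, 11] (8 of 12).

Facet areas (half cross-product norm):
  f1: (p9, p11, p3) → 122.6695
  f2: (p1, p11, p3) → 54.0182
  f3: (p1, p11, p2) → 121.2932
  f4: (p4, p9, p3) → 89.8186
  f5: (p4, p0, p9) → 104.0213
  f6: (p4, p0, p2) → 69.3794
  f7: (p4, p1, p3) → 33.2859
  f8: (p4, p1, p2) → 51.3594
  f9: (p5, p9, p11) → 95.7658
  f10: (p5, p0, p9) → 19.6979
  f11: (p5, p11, p2) → 171.9489
  f12: (p5, p0, p2) → 26.3298
Σ area = 959.588

Euler: V−E+F = 8−18+12 = 2.


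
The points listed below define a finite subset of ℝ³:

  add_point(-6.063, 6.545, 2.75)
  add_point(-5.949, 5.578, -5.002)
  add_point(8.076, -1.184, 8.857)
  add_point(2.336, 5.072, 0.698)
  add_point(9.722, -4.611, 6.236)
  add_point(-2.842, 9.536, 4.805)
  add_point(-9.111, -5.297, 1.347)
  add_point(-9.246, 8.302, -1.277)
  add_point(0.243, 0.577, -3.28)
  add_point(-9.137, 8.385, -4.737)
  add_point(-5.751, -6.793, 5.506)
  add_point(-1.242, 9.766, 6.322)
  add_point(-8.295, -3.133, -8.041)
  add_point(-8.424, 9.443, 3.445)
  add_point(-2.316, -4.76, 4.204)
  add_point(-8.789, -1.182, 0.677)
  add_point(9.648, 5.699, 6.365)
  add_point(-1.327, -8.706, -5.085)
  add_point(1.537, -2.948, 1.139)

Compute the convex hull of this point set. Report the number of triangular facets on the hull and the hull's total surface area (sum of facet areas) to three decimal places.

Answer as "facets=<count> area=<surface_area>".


Extreme-point indices: [1, 2, 3, 4, 6, 7, 8, 9, 10, 11, 12, 13, 16, 17] — 14 of 19 on the boundary.

Per-facet area ½‖(b−a)×(c−a)‖:
  f1: (p10, p17, p4) → 86.5102
  f2: (p10, p2, p4) → 35.2118
  f3: (p16, p17, p4) → 81.4729
  f4: (p16, p2, p4) → 15.7000
  f5: (p6, p10, p17) → 29.4995
  f6: (p13, p6, p7) → 34.0871
  f7: (p13, p6, p10) → 41.0064
  f8: (p11, p16, p2) → 43.1701
  f9: (p11, p10, p2) → 104.9861
  f10: (p11, p13, p10) → 63.4319
  f11: (p8, p16, p17) → 56.4196
  f12: (p12, p6, p17) → 42.1149
  f13: (p12, p8, p17) → 41.4177
  f14: (p12, p8, p1) → 36.8883
  f15: (p3, p1, p16) → 6.0911
  f16: (p3, p8, p16) → 21.3336
  f17: (p3, p8, p1) → 25.8492
  f18: (p9, p12, p1) → 18.2026
  f19: (p9, p6, p7) → 23.4323
  f20: (p9, p12, p6) → 57.9713
  f21: (p9, p13, p7) → 2.7440
  f22: (p9, p11, p13) → 28.5949
  f23: (p9, p1, p16) → 33.8989
  f24: (p9, p11, p16) → 68.3256
Σ area = 998.360

Euler: V−E+F = 14−36+24 = 2.

facets=24 area=998.360


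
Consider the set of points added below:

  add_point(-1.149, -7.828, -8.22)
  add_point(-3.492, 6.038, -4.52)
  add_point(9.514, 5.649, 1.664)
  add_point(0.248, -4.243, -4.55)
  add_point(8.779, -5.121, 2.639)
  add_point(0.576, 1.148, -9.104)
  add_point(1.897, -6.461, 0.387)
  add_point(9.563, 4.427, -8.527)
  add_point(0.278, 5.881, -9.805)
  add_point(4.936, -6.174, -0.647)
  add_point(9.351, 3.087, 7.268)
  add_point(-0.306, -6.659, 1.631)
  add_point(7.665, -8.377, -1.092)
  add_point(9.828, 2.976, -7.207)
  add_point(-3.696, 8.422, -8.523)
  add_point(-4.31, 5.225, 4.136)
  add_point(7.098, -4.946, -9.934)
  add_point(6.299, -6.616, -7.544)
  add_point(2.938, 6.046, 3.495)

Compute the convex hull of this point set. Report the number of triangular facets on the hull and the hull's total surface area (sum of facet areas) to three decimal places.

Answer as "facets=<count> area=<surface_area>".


facets=24 area=914.730

14 of the 19 inputs are extreme points: [0, 2, 4, 7, 8, 10, 11, 12, 13, 14, 15, 16, 17, 18].

Area of each hull facet:
  f1: (p2, p10, p13) → 18.8643
  f2: (p4, p12, p13) → 32.1335
  f3: (p4, p10, p13) → 59.4138
  f4: (p14, p0, p15) → 104.0414
  f5: (p11, p0, p15) → 61.1781
  f6: (p11, p0, p12) → 41.3408
  f7: (p11, p4, p12) → 21.5448
  f8: (p11, p10, p15) → 83.1411
  f9: (p11, p4, p10) → 42.2846
  f10: (p16, p12, p13) → 41.8547
  f11: (p18, p14, p15) → 47.2490
  f12: (p18, p14, p2) → 46.2743
  f13: (p18, p10, p15) → 20.6430
  f14: (p18, p2, p10) → 20.4329
  f15: (p17, p0, p12) → 25.1034
  f16: (p17, p16, p12) → 5.6482
  f17: (p17, p16, p0) → 11.0017
  f18: (p7, p16, p13) → 7.9497
  f19: (p7, p2, p13) → 8.3168
  f20: (p7, p14, p2) → 71.0130
  f21: (p8, p14, p0) → 31.0761
  f22: (p8, p16, p0) → 55.5436
  f23: (p8, p7, p14) → 12.5687
  f24: (p8, p7, p16) → 46.1128
Σ area = 914.730

Euler characteristic 14−36+24 = 2 ✓


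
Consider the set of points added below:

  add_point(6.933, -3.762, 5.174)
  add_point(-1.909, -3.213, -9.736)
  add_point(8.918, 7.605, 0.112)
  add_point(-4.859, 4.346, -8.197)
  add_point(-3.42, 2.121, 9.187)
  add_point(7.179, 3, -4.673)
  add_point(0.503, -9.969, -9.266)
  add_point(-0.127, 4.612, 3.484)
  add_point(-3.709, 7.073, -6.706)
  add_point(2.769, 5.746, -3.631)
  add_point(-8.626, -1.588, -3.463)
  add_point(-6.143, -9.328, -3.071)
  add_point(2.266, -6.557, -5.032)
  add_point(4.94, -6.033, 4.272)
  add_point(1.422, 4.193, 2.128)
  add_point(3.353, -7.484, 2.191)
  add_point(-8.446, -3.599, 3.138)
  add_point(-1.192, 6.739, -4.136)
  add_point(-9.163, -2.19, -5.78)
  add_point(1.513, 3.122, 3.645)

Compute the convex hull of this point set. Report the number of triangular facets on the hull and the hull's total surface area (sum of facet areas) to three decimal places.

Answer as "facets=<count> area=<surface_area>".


Points on the hull: [0, 1, 2, 3, 4, 5, 6, 8, 10, 11, 13, 15, 16, 18] (14 of 20).

Triangle areas on the boundary:
  f1: (p0, p4, p2) → 78.0922
  f2: (p11, p6, p18) → 37.1833
  f3: (p5, p0, p2) → 40.2659
  f4: (p5, p0, p6) → 88.6528
  f5: (p8, p4, p2) → 106.2983
  f6: (p8, p5, p2) → 40.2033
  f7: (p8, p5, p3) → 19.4276
  f8: (p8, p10, p4) → 73.7551
  f9: (p8, p3, p18) → 9.6082
  f10: (p8, p10, p18) → 12.8476
  f11: (p13, p0, p4) → 19.7272
  f12: (p13, p0, p6) → 17.8365
  f13: (p1, p5, p6) → 42.6495
  f14: (p1, p5, p3) → 48.0469
  f15: (p1, p6, p18) → 27.7219
  f16: (p1, p3, p18) → 29.5279
  f17: (p16, p10, p4) → 30.1906
  f18: (p16, p13, p4) → 59.1639
  f19: (p16, p11, p18) → 32.4270
  f20: (p16, p10, p18) → 4.6295
  f21: (p15, p11, p6) → 47.9570
  f22: (p15, p13, p6) → 8.3860
  f23: (p15, p16, p11) → 47.0147
  f24: (p15, p16, p13) → 17.7919
Σ area = 939.405

Euler characteristic 14−36+24 = 2 ✓

facets=24 area=939.405


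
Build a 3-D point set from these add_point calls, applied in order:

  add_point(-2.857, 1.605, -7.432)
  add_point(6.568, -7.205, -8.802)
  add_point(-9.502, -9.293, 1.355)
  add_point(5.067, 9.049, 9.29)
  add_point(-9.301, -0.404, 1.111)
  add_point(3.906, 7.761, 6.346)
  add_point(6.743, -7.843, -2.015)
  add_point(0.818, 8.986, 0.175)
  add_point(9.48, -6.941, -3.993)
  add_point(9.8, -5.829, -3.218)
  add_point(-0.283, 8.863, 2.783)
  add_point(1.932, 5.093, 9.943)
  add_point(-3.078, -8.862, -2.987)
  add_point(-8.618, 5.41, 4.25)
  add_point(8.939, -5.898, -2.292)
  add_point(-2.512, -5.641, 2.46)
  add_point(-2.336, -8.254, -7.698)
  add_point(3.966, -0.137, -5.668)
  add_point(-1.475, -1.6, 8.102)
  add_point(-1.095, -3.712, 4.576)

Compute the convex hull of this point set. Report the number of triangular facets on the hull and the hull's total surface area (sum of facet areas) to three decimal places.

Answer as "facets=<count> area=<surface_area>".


Points on the hull: [0, 1, 2, 3, 4, 6, 7, 8, 9, 10, 11, 12, 13, 14, 16, 17, 18] (17 of 20).

Facet areas (half cross-product norm):
  f1: (p8, p1, p9) → 3.0377
  f2: (p13, p18, p2) → 68.1663
  f3: (p16, p0, p2) → 57.2094
  f4: (p16, p0, p1) → 44.5259
  f5: (p7, p3, p9) → 88.7176
  f6: (p7, p13, p0) → 59.1615
  f7: (p11, p13, p3) → 27.0909
  f8: (p11, p13, p18) → 40.7317
  f9: (p12, p16, p2) → 13.6426
  f10: (p12, p16, p1) → 20.8039
  f11: (p4, p0, p2) → 47.2427
  f12: (p4, p13, p2) → 14.8695
  f13: (p4, p13, p0) → 35.7604
  f14: (p17, p0, p1) → 26.9491
  f15: (p17, p7, p0) → 38.6495
  f16: (p17, p1, p9) → 25.2100
  f17: (p17, p7, p9) → 39.0070
  f18: (p10, p13, p3) → 34.1249
  f19: (p10, p7, p3) → 10.5805
  f20: (p10, p7, p13) → 11.0737
  f21: (p14, p11, p18) → 58.9379
  f22: (p14, p8, p9) → 0.8627
  f23: (p14, p3, p9) → 10.3403
  f24: (p14, p11, p3) → 44.9891
  f25: (p6, p18, p2) → 90.5462
  f26: (p6, p14, p18) → 20.8422
  f27: (p6, p14, p8) → 3.0402
  f28: (p6, p12, p2) → 24.5903
  f29: (p6, p8, p1) → 9.8144
  f30: (p6, p12, p1) → 33.6102
Σ area = 1004.128

Check V−E+F: 17 − 45 + 30 = 2.

facets=30 area=1004.128
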